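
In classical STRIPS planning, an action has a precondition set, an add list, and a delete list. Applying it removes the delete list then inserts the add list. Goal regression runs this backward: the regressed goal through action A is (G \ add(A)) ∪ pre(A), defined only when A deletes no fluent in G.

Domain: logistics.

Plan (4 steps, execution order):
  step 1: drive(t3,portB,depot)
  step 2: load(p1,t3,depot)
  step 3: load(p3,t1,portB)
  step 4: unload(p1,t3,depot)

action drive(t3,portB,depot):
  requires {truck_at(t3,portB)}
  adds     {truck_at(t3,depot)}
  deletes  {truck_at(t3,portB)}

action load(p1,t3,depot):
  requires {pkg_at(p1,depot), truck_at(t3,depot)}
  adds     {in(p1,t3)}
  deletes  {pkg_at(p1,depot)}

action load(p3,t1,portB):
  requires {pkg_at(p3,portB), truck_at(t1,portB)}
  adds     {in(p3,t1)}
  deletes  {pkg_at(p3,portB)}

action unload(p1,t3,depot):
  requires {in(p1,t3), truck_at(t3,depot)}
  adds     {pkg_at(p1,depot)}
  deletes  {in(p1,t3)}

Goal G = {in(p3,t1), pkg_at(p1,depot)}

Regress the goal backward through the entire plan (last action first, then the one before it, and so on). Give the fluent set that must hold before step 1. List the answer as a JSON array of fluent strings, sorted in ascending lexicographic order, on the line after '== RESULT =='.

Work backward from the goal:
  through step 4 (unload(p1,t3,depot)): drop {pkg_at(p1,depot)}, keep {in(p3,t1)}, require {in(p1,t3), truck_at(t3,depot)}
    → {in(p1,t3), in(p3,t1), truck_at(t3,depot)}
  through step 3 (load(p3,t1,portB)): drop {in(p3,t1)}, keep {in(p1,t3), truck_at(t3,depot)}, require {pkg_at(p3,portB), truck_at(t1,portB)}
    → {in(p1,t3), pkg_at(p3,portB), truck_at(t1,portB), truck_at(t3,depot)}
  through step 2 (load(p1,t3,depot)): drop {in(p1,t3)}, keep {pkg_at(p3,portB), truck_at(t1,portB), truck_at(t3,depot)}, require {pkg_at(p1,depot), truck_at(t3,depot)}
    → {pkg_at(p1,depot), pkg_at(p3,portB), truck_at(t1,portB), truck_at(t3,depot)}
  through step 1 (drive(t3,portB,depot)): drop {truck_at(t3,depot)}, keep {pkg_at(p1,depot), pkg_at(p3,portB), truck_at(t1,portB)}, require {truck_at(t3,portB)}
    → {pkg_at(p1,depot), pkg_at(p3,portB), truck_at(t1,portB), truck_at(t3,portB)}

== RESULT ==
["pkg_at(p1,depot)", "pkg_at(p3,portB)", "truck_at(t1,portB)", "truck_at(t3,portB)"]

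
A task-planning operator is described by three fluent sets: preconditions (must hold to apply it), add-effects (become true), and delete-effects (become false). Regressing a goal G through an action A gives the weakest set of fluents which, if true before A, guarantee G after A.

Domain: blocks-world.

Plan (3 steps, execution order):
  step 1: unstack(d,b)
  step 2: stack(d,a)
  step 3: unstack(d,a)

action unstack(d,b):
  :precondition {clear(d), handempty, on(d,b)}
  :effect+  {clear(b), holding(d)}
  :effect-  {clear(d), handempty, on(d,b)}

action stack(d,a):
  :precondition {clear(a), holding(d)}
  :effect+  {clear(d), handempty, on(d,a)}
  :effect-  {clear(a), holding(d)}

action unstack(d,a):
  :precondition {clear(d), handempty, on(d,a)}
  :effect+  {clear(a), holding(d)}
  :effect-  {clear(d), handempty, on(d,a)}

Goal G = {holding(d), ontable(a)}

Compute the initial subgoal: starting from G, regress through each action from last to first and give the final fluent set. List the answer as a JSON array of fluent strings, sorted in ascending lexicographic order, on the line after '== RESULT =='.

Regress step by step:
  through step 3 (unstack(d,a)): drop {holding(d)}, keep {ontable(a)}, require {clear(d), handempty, on(d,a)}
    → {clear(d), handempty, on(d,a), ontable(a)}
  through step 2 (stack(d,a)): drop {clear(d), handempty, on(d,a)}, keep {ontable(a)}, require {clear(a), holding(d)}
    → {clear(a), holding(d), ontable(a)}
  through step 1 (unstack(d,b)): drop {holding(d)}, keep {clear(a), ontable(a)}, require {clear(d), handempty, on(d,b)}
    → {clear(a), clear(d), handempty, on(d,b), ontable(a)}

== RESULT ==
["clear(a)", "clear(d)", "handempty", "on(d,b)", "ontable(a)"]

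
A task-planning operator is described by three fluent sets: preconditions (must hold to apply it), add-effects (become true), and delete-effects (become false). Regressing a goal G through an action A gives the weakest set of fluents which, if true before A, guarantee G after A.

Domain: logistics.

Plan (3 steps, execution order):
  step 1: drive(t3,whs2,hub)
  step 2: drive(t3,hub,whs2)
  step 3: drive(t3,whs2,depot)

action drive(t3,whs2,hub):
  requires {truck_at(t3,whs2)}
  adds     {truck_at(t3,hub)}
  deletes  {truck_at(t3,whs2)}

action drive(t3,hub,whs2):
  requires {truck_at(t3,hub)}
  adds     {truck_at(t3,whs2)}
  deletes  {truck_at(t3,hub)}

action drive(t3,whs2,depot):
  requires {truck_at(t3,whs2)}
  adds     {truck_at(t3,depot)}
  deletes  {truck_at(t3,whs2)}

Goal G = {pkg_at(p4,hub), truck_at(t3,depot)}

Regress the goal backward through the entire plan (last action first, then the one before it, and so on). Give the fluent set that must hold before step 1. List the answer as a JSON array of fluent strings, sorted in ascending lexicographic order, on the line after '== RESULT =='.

Regress step by step:
  through step 3 (drive(t3,whs2,depot)): drop {truck_at(t3,depot)}, keep {pkg_at(p4,hub)}, require {truck_at(t3,whs2)}
    → {pkg_at(p4,hub), truck_at(t3,whs2)}
  through step 2 (drive(t3,hub,whs2)): drop {truck_at(t3,whs2)}, keep {pkg_at(p4,hub)}, require {truck_at(t3,hub)}
    → {pkg_at(p4,hub), truck_at(t3,hub)}
  through step 1 (drive(t3,whs2,hub)): drop {truck_at(t3,hub)}, keep {pkg_at(p4,hub)}, require {truck_at(t3,whs2)}
    → {pkg_at(p4,hub), truck_at(t3,whs2)}

== RESULT ==
["pkg_at(p4,hub)", "truck_at(t3,whs2)"]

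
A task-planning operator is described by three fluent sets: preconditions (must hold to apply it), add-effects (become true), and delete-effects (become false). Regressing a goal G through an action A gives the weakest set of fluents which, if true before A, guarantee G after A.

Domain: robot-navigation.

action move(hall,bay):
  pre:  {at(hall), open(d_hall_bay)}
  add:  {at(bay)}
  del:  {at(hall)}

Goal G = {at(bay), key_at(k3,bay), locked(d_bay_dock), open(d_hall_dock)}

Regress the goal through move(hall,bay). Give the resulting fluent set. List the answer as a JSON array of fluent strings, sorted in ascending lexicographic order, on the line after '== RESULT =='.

Regress:
  G ∩ del = {}  (empty — regression defined)
  G \ add = {at(bay), key_at(k3,bay), locked(d_bay_dock), open(d_hall_dock)} \ {at(bay)} = {key_at(k3,bay), locked(d_bay_dock), open(d_hall_dock)}
  ∪ pre   = {key_at(k3,bay), locked(d_bay_dock), open(d_hall_dock)} ∪ {at(hall), open(d_hall_bay)}
          = {at(hall), key_at(k3,bay), locked(d_bay_dock), open(d_hall_bay), open(d_hall_dock)}

== RESULT ==
["at(hall)", "key_at(k3,bay)", "locked(d_bay_dock)", "open(d_hall_bay)", "open(d_hall_dock)"]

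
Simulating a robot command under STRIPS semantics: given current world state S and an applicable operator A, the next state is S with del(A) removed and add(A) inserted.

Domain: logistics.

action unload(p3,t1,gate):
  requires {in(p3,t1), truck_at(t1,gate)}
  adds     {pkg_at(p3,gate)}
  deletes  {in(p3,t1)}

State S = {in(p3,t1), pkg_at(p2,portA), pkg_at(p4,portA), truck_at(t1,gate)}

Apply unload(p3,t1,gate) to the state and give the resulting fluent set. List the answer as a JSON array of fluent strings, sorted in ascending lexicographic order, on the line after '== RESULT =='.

Progress:
  pre ⊆ S: {in(p3,t1), truck_at(t1,gate)} ⊆ S  — applicable
  S \ del = {pkg_at(p2,portA), pkg_at(p4,portA), truck_at(t1,gate)}
  ∪ add   = {pkg_at(p2,portA), pkg_at(p3,gate), pkg_at(p4,portA), truck_at(t1,gate)}

== RESULT ==
["pkg_at(p2,portA)", "pkg_at(p3,gate)", "pkg_at(p4,portA)", "truck_at(t1,gate)"]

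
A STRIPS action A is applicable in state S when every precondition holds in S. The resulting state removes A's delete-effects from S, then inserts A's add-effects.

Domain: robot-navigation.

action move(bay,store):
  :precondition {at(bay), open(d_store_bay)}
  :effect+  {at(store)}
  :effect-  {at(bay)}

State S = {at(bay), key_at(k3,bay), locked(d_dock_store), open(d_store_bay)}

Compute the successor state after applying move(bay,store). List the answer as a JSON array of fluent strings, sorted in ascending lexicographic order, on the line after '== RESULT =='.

Progress:
  pre ⊆ S: {at(bay), open(d_store_bay)} ⊆ S  — applicable
  S \ del = {key_at(k3,bay), locked(d_dock_store), open(d_store_bay)}
  ∪ add   = {at(store), key_at(k3,bay), locked(d_dock_store), open(d_store_bay)}

== RESULT ==
["at(store)", "key_at(k3,bay)", "locked(d_dock_store)", "open(d_store_bay)"]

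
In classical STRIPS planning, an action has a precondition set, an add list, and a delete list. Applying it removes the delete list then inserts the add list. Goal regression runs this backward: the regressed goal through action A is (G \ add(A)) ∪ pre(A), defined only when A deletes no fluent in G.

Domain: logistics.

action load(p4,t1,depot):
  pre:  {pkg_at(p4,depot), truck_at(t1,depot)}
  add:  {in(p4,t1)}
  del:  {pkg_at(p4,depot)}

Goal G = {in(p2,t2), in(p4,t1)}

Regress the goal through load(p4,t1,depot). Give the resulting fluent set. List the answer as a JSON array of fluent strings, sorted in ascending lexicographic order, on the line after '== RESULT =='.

Regress:
  G ∩ del = {}  (empty — regression defined)
  G \ add = {in(p2,t2), in(p4,t1)} \ {in(p4,t1)} = {in(p2,t2)}
  ∪ pre   = {in(p2,t2)} ∪ {pkg_at(p4,depot), truck_at(t1,depot)}
          = {in(p2,t2), pkg_at(p4,depot), truck_at(t1,depot)}

== RESULT ==
["in(p2,t2)", "pkg_at(p4,depot)", "truck_at(t1,depot)"]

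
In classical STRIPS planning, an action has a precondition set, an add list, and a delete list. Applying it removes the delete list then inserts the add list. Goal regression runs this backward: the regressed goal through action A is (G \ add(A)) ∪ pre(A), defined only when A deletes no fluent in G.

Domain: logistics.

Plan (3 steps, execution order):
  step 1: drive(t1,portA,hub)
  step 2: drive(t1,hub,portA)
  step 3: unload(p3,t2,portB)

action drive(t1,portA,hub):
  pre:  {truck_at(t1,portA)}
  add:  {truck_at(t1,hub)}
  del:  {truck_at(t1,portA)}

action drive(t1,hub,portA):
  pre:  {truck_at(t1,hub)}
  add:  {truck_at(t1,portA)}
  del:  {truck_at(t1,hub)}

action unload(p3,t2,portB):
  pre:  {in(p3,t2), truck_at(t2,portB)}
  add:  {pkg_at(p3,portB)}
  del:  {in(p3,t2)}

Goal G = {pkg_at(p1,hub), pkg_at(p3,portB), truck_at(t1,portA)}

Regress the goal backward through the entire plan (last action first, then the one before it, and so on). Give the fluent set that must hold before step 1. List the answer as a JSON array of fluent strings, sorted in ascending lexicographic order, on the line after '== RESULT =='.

Regress step by step:
  through step 3 (unload(p3,t2,portB)): drop {pkg_at(p3,portB)}, keep {pkg_at(p1,hub), truck_at(t1,portA)}, require {in(p3,t2), truck_at(t2,portB)}
    → {in(p3,t2), pkg_at(p1,hub), truck_at(t1,portA), truck_at(t2,portB)}
  through step 2 (drive(t1,hub,portA)): drop {truck_at(t1,portA)}, keep {in(p3,t2), pkg_at(p1,hub), truck_at(t2,portB)}, require {truck_at(t1,hub)}
    → {in(p3,t2), pkg_at(p1,hub), truck_at(t1,hub), truck_at(t2,portB)}
  through step 1 (drive(t1,portA,hub)): drop {truck_at(t1,hub)}, keep {in(p3,t2), pkg_at(p1,hub), truck_at(t2,portB)}, require {truck_at(t1,portA)}
    → {in(p3,t2), pkg_at(p1,hub), truck_at(t1,portA), truck_at(t2,portB)}

== RESULT ==
["in(p3,t2)", "pkg_at(p1,hub)", "truck_at(t1,portA)", "truck_at(t2,portB)"]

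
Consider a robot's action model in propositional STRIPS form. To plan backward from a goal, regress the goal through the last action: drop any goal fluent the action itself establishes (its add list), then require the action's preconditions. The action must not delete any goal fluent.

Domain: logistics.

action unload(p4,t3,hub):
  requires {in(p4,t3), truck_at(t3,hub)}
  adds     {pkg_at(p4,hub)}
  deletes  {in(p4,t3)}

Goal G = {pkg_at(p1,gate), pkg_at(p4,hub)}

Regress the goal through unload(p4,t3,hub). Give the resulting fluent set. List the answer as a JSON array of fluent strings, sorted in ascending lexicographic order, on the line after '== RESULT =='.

Compute (G \ add) ∪ pre:
  G ∩ del = {}  (empty — regression defined)
  G \ add = {pkg_at(p1,gate), pkg_at(p4,hub)} \ {pkg_at(p4,hub)} = {pkg_at(p1,gate)}
  ∪ pre   = {pkg_at(p1,gate)} ∪ {in(p4,t3), truck_at(t3,hub)}
          = {in(p4,t3), pkg_at(p1,gate), truck_at(t3,hub)}

== RESULT ==
["in(p4,t3)", "pkg_at(p1,gate)", "truck_at(t3,hub)"]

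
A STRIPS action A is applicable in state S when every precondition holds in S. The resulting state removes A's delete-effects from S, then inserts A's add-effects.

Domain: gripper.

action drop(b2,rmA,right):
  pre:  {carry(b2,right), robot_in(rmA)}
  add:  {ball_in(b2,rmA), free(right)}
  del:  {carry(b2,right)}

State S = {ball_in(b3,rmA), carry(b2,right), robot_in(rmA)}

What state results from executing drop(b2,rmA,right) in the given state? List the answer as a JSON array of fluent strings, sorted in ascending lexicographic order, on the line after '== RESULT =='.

Progress:
  pre ⊆ S: {carry(b2,right), robot_in(rmA)} ⊆ S  — applicable
  S \ del = {ball_in(b3,rmA), robot_in(rmA)}
  ∪ add   = {ball_in(b2,rmA), ball_in(b3,rmA), free(right), robot_in(rmA)}

== RESULT ==
["ball_in(b2,rmA)", "ball_in(b3,rmA)", "free(right)", "robot_in(rmA)"]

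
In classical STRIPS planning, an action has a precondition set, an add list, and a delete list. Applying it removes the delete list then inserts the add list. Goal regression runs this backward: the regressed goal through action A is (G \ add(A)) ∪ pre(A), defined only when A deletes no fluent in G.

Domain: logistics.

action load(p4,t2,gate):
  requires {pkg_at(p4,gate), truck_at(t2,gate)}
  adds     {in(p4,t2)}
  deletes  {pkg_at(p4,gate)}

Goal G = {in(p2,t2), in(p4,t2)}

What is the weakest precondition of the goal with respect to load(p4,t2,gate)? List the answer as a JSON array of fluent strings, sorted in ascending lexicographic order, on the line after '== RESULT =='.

Regress:
  G ∩ del = {}  (empty — regression defined)
  G \ add = {in(p2,t2), in(p4,t2)} \ {in(p4,t2)} = {in(p2,t2)}
  ∪ pre   = {in(p2,t2)} ∪ {pkg_at(p4,gate), truck_at(t2,gate)}
          = {in(p2,t2), pkg_at(p4,gate), truck_at(t2,gate)}

== RESULT ==
["in(p2,t2)", "pkg_at(p4,gate)", "truck_at(t2,gate)"]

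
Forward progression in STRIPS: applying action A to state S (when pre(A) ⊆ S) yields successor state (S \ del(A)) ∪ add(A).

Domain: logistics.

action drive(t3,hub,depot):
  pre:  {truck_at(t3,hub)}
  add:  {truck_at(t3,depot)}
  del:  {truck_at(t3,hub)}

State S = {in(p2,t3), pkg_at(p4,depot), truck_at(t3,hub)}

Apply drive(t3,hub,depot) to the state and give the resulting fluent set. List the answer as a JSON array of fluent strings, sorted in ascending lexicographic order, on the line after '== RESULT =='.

Compute (S \ del) ∪ add:
  pre ⊆ S: {truck_at(t3,hub)} ⊆ S  — applicable
  S \ del = {in(p2,t3), pkg_at(p4,depot)}
  ∪ add   = {in(p2,t3), pkg_at(p4,depot), truck_at(t3,depot)}

== RESULT ==
["in(p2,t3)", "pkg_at(p4,depot)", "truck_at(t3,depot)"]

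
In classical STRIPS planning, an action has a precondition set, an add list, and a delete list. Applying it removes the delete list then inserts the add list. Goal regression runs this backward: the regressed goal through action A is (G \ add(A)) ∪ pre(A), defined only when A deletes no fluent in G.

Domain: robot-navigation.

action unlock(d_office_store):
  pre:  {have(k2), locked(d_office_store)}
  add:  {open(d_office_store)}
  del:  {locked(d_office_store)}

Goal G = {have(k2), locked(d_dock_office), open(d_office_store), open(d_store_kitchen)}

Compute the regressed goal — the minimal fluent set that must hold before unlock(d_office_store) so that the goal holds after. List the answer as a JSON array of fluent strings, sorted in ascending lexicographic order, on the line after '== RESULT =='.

Compute (G \ add) ∪ pre:
  G ∩ del = {}  (empty — regression defined)
  G \ add = {have(k2), locked(d_dock_office), open(d_office_store), open(d_store_kitchen)} \ {open(d_office_store)} = {have(k2), locked(d_dock_office), open(d_store_kitchen)}
  ∪ pre   = {have(k2), locked(d_dock_office), open(d_store_kitchen)} ∪ {have(k2), locked(d_office_store)}
          = {have(k2), locked(d_dock_office), locked(d_office_store), open(d_store_kitchen)}

== RESULT ==
["have(k2)", "locked(d_dock_office)", "locked(d_office_store)", "open(d_store_kitchen)"]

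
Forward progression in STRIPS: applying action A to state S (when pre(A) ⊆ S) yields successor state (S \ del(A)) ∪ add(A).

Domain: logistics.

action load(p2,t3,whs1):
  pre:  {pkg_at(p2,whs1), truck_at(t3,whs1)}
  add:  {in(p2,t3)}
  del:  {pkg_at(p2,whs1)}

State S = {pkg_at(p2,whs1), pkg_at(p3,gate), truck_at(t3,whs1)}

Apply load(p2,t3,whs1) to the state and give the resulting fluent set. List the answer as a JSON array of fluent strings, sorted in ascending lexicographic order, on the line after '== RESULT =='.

Progress:
  pre ⊆ S: {pkg_at(p2,whs1), truck_at(t3,whs1)} ⊆ S  — applicable
  S \ del = {pkg_at(p3,gate), truck_at(t3,whs1)}
  ∪ add   = {in(p2,t3), pkg_at(p3,gate), truck_at(t3,whs1)}

== RESULT ==
["in(p2,t3)", "pkg_at(p3,gate)", "truck_at(t3,whs1)"]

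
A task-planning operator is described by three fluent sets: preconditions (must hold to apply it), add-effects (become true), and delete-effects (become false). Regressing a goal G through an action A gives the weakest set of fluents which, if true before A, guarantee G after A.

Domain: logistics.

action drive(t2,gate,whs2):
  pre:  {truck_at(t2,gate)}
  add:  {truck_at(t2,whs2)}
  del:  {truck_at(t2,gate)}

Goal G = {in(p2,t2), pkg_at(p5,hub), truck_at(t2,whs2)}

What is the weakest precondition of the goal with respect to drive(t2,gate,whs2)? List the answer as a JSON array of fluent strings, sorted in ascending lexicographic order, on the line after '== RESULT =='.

Compute (G \ add) ∪ pre:
  G ∩ del = {}  (empty — regression defined)
  G \ add = {in(p2,t2), pkg_at(p5,hub), truck_at(t2,whs2)} \ {truck_at(t2,whs2)} = {in(p2,t2), pkg_at(p5,hub)}
  ∪ pre   = {in(p2,t2), pkg_at(p5,hub)} ∪ {truck_at(t2,gate)}
          = {in(p2,t2), pkg_at(p5,hub), truck_at(t2,gate)}

== RESULT ==
["in(p2,t2)", "pkg_at(p5,hub)", "truck_at(t2,gate)"]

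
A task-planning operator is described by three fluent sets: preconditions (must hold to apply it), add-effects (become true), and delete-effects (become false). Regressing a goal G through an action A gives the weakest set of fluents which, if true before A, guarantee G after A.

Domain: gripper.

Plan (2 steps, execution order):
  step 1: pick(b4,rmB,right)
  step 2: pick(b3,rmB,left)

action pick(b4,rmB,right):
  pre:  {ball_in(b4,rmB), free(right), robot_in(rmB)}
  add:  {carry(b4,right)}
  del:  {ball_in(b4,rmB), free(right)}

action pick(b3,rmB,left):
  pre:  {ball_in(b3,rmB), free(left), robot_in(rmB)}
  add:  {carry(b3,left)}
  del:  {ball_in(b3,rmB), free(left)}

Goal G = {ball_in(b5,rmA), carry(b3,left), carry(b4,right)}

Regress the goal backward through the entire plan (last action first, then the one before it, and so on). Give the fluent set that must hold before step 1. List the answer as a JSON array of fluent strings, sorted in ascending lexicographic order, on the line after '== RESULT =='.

Work backward from the goal:
  through step 2 (pick(b3,rmB,left)): drop {carry(b3,left)}, keep {ball_in(b5,rmA), carry(b4,right)}, require {ball_in(b3,rmB), free(left), robot_in(rmB)}
    → {ball_in(b3,rmB), ball_in(b5,rmA), carry(b4,right), free(left), robot_in(rmB)}
  through step 1 (pick(b4,rmB,right)): drop {carry(b4,right)}, keep {ball_in(b3,rmB), ball_in(b5,rmA), free(left), robot_in(rmB)}, require {ball_in(b4,rmB), free(right), robot_in(rmB)}
    → {ball_in(b3,rmB), ball_in(b4,rmB), ball_in(b5,rmA), free(left), free(right), robot_in(rmB)}

== RESULT ==
["ball_in(b3,rmB)", "ball_in(b4,rmB)", "ball_in(b5,rmA)", "free(left)", "free(right)", "robot_in(rmB)"]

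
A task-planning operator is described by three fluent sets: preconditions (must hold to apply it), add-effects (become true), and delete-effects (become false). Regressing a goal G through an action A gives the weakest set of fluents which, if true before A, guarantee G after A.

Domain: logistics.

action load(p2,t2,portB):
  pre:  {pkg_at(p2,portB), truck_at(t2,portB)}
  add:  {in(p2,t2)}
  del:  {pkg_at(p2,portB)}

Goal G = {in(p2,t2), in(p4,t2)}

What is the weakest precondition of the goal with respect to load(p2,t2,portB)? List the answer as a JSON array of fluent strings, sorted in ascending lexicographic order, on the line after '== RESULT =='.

Regress:
  G ∩ del = {}  (empty — regression defined)
  G \ add = {in(p2,t2), in(p4,t2)} \ {in(p2,t2)} = {in(p4,t2)}
  ∪ pre   = {in(p4,t2)} ∪ {pkg_at(p2,portB), truck_at(t2,portB)}
          = {in(p4,t2), pkg_at(p2,portB), truck_at(t2,portB)}

== RESULT ==
["in(p4,t2)", "pkg_at(p2,portB)", "truck_at(t2,portB)"]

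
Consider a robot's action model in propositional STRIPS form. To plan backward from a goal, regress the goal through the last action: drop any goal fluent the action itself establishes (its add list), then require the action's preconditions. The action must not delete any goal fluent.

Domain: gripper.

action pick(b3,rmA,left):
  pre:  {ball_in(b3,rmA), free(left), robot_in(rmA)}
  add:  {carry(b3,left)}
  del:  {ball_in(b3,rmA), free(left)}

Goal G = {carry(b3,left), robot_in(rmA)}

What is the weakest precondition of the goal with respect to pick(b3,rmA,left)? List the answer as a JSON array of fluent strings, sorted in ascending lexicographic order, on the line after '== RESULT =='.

Regress:
  G ∩ del = {}  (empty — regression defined)
  G \ add = {carry(b3,left), robot_in(rmA)} \ {carry(b3,left)} = {robot_in(rmA)}
  ∪ pre   = {robot_in(rmA)} ∪ {ball_in(b3,rmA), free(left), robot_in(rmA)}
          = {ball_in(b3,rmA), free(left), robot_in(rmA)}

== RESULT ==
["ball_in(b3,rmA)", "free(left)", "robot_in(rmA)"]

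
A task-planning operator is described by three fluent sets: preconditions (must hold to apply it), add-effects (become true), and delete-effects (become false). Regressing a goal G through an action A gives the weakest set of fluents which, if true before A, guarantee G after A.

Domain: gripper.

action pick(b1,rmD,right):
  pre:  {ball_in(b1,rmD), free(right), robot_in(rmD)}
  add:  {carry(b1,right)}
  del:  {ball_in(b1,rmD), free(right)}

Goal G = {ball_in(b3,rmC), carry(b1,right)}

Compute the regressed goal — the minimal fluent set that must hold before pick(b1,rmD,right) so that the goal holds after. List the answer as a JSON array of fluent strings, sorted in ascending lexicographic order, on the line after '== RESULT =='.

Compute (G \ add) ∪ pre:
  G ∩ del = {}  (empty — regression defined)
  G \ add = {ball_in(b3,rmC), carry(b1,right)} \ {carry(b1,right)} = {ball_in(b3,rmC)}
  ∪ pre   = {ball_in(b3,rmC)} ∪ {ball_in(b1,rmD), free(right), robot_in(rmD)}
          = {ball_in(b1,rmD), ball_in(b3,rmC), free(right), robot_in(rmD)}

== RESULT ==
["ball_in(b1,rmD)", "ball_in(b3,rmC)", "free(right)", "robot_in(rmD)"]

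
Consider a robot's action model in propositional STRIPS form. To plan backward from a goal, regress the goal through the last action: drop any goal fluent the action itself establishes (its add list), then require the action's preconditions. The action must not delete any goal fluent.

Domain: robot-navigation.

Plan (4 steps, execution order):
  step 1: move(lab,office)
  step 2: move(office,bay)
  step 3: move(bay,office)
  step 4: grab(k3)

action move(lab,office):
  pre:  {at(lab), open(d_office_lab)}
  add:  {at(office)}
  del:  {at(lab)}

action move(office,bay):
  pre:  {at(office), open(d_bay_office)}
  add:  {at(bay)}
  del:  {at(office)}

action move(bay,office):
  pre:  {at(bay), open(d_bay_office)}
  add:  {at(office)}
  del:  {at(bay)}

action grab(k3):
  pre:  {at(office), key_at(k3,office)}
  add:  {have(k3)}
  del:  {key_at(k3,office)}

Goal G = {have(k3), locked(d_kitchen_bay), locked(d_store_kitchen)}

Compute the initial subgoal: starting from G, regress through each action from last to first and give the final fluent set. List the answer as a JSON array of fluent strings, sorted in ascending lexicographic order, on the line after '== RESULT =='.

Work backward from the goal:
  through step 4 (grab(k3)): drop {have(k3)}, keep {locked(d_kitchen_bay), locked(d_store_kitchen)}, require {at(office), key_at(k3,office)}
    → {at(office), key_at(k3,office), locked(d_kitchen_bay), locked(d_store_kitchen)}
  through step 3 (move(bay,office)): drop {at(office)}, keep {key_at(k3,office), locked(d_kitchen_bay), locked(d_store_kitchen)}, require {at(bay), open(d_bay_office)}
    → {at(bay), key_at(k3,office), locked(d_kitchen_bay), locked(d_store_kitchen), open(d_bay_office)}
  through step 2 (move(office,bay)): drop {at(bay)}, keep {key_at(k3,office), locked(d_kitchen_bay), locked(d_store_kitchen), open(d_bay_office)}, require {at(office), open(d_bay_office)}
    → {at(office), key_at(k3,office), locked(d_kitchen_bay), locked(d_store_kitchen), open(d_bay_office)}
  through step 1 (move(lab,office)): drop {at(office)}, keep {key_at(k3,office), locked(d_kitchen_bay), locked(d_store_kitchen), open(d_bay_office)}, require {at(lab), open(d_office_lab)}
    → {at(lab), key_at(k3,office), locked(d_kitchen_bay), locked(d_store_kitchen), open(d_bay_office), open(d_office_lab)}

== RESULT ==
["at(lab)", "key_at(k3,office)", "locked(d_kitchen_bay)", "locked(d_store_kitchen)", "open(d_bay_office)", "open(d_office_lab)"]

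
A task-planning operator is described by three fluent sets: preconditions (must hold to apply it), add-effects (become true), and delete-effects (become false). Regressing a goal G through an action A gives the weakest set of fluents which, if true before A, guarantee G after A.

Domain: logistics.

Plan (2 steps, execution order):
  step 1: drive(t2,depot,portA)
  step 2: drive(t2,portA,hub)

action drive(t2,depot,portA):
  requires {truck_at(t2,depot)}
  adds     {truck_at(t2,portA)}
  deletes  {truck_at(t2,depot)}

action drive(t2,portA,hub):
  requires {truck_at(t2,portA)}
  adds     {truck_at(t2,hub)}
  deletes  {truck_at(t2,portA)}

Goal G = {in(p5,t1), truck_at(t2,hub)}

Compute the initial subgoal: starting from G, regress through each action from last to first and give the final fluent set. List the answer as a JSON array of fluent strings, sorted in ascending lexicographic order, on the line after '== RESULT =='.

Regress step by step:
  through step 2 (drive(t2,portA,hub)): drop {truck_at(t2,hub)}, keep {in(p5,t1)}, require {truck_at(t2,portA)}
    → {in(p5,t1), truck_at(t2,portA)}
  through step 1 (drive(t2,depot,portA)): drop {truck_at(t2,portA)}, keep {in(p5,t1)}, require {truck_at(t2,depot)}
    → {in(p5,t1), truck_at(t2,depot)}

== RESULT ==
["in(p5,t1)", "truck_at(t2,depot)"]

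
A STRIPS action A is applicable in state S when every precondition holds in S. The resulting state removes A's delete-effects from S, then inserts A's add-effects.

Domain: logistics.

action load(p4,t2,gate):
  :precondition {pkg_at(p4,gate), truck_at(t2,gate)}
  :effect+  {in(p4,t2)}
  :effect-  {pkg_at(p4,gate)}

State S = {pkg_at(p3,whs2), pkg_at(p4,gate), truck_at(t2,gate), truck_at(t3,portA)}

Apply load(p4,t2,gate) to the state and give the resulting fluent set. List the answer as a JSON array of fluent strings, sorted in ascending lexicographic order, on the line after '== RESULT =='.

Compute (S \ del) ∪ add:
  pre ⊆ S: {pkg_at(p4,gate), truck_at(t2,gate)} ⊆ S  — applicable
  S \ del = {pkg_at(p3,whs2), truck_at(t2,gate), truck_at(t3,portA)}
  ∪ add   = {in(p4,t2), pkg_at(p3,whs2), truck_at(t2,gate), truck_at(t3,portA)}

== RESULT ==
["in(p4,t2)", "pkg_at(p3,whs2)", "truck_at(t2,gate)", "truck_at(t3,portA)"]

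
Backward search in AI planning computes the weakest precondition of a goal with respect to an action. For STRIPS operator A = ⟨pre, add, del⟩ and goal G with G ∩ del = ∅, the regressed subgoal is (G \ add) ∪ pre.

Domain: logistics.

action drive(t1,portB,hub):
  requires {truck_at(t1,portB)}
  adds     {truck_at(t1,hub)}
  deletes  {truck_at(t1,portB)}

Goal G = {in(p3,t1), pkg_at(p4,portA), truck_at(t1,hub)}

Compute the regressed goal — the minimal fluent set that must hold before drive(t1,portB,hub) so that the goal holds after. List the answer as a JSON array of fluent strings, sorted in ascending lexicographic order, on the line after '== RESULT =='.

Compute (G \ add) ∪ pre:
  G ∩ del = {}  (empty — regression defined)
  G \ add = {in(p3,t1), pkg_at(p4,portA), truck_at(t1,hub)} \ {truck_at(t1,hub)} = {in(p3,t1), pkg_at(p4,portA)}
  ∪ pre   = {in(p3,t1), pkg_at(p4,portA)} ∪ {truck_at(t1,portB)}
          = {in(p3,t1), pkg_at(p4,portA), truck_at(t1,portB)}

== RESULT ==
["in(p3,t1)", "pkg_at(p4,portA)", "truck_at(t1,portB)"]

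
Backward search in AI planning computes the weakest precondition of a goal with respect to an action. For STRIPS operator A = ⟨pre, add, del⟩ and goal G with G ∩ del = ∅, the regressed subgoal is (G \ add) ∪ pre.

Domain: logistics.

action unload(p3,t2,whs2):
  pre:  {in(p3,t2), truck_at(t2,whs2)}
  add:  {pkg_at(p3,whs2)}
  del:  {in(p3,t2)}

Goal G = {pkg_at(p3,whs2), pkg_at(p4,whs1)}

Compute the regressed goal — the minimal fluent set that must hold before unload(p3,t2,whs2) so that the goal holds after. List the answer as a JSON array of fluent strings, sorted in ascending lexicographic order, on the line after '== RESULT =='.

Regress:
  G ∩ del = {}  (empty — regression defined)
  G \ add = {pkg_at(p3,whs2), pkg_at(p4,whs1)} \ {pkg_at(p3,whs2)} = {pkg_at(p4,whs1)}
  ∪ pre   = {pkg_at(p4,whs1)} ∪ {in(p3,t2), truck_at(t2,whs2)}
          = {in(p3,t2), pkg_at(p4,whs1), truck_at(t2,whs2)}

== RESULT ==
["in(p3,t2)", "pkg_at(p4,whs1)", "truck_at(t2,whs2)"]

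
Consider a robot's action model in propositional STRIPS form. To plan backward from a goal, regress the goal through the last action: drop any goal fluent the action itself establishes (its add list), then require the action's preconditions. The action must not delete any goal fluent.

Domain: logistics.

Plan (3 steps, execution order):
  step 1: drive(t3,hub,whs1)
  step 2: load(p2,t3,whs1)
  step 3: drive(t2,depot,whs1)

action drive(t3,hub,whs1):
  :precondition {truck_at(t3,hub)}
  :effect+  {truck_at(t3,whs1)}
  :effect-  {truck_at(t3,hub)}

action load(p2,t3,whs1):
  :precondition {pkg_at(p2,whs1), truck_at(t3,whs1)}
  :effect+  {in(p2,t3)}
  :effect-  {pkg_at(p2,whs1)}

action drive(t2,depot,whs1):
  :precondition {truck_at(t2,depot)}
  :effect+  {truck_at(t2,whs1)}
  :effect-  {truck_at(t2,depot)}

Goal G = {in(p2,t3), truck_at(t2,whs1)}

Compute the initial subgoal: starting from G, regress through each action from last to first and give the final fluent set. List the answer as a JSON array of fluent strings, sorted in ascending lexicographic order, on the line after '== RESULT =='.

Work backward from the goal:
  through step 3 (drive(t2,depot,whs1)): drop {truck_at(t2,whs1)}, keep {in(p2,t3)}, require {truck_at(t2,depot)}
    → {in(p2,t3), truck_at(t2,depot)}
  through step 2 (load(p2,t3,whs1)): drop {in(p2,t3)}, keep {truck_at(t2,depot)}, require {pkg_at(p2,whs1), truck_at(t3,whs1)}
    → {pkg_at(p2,whs1), truck_at(t2,depot), truck_at(t3,whs1)}
  through step 1 (drive(t3,hub,whs1)): drop {truck_at(t3,whs1)}, keep {pkg_at(p2,whs1), truck_at(t2,depot)}, require {truck_at(t3,hub)}
    → {pkg_at(p2,whs1), truck_at(t2,depot), truck_at(t3,hub)}

== RESULT ==
["pkg_at(p2,whs1)", "truck_at(t2,depot)", "truck_at(t3,hub)"]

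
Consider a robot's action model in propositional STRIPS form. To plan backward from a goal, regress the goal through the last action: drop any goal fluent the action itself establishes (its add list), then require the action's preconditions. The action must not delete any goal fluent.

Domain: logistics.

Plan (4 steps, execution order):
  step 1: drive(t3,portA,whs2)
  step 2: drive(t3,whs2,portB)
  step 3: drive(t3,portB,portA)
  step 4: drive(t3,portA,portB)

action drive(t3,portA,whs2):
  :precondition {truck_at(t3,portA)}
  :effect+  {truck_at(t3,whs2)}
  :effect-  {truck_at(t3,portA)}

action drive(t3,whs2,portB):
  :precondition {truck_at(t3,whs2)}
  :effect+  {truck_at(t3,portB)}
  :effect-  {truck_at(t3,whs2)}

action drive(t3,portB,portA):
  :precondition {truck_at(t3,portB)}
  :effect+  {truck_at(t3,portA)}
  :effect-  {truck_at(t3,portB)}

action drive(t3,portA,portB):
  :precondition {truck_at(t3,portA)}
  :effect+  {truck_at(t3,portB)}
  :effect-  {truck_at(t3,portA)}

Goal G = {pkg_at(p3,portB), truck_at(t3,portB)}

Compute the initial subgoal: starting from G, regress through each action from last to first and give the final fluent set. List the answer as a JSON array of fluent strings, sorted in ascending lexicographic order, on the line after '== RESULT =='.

Regress step by step:
  through step 4 (drive(t3,portA,portB)): drop {truck_at(t3,portB)}, keep {pkg_at(p3,portB)}, require {truck_at(t3,portA)}
    → {pkg_at(p3,portB), truck_at(t3,portA)}
  through step 3 (drive(t3,portB,portA)): drop {truck_at(t3,portA)}, keep {pkg_at(p3,portB)}, require {truck_at(t3,portB)}
    → {pkg_at(p3,portB), truck_at(t3,portB)}
  through step 2 (drive(t3,whs2,portB)): drop {truck_at(t3,portB)}, keep {pkg_at(p3,portB)}, require {truck_at(t3,whs2)}
    → {pkg_at(p3,portB), truck_at(t3,whs2)}
  through step 1 (drive(t3,portA,whs2)): drop {truck_at(t3,whs2)}, keep {pkg_at(p3,portB)}, require {truck_at(t3,portA)}
    → {pkg_at(p3,portB), truck_at(t3,portA)}

== RESULT ==
["pkg_at(p3,portB)", "truck_at(t3,portA)"]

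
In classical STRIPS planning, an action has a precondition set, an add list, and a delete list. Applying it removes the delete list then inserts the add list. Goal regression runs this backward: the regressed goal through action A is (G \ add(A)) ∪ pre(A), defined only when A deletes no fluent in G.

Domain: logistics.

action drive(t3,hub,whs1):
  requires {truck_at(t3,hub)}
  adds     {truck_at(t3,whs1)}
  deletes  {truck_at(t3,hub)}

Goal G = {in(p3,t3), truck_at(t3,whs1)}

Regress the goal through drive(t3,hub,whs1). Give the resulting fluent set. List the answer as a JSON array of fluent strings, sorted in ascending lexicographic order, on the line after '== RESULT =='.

Regress:
  G ∩ del = {}  (empty — regression defined)
  G \ add = {in(p3,t3), truck_at(t3,whs1)} \ {truck_at(t3,whs1)} = {in(p3,t3)}
  ∪ pre   = {in(p3,t3)} ∪ {truck_at(t3,hub)}
          = {in(p3,t3), truck_at(t3,hub)}

== RESULT ==
["in(p3,t3)", "truck_at(t3,hub)"]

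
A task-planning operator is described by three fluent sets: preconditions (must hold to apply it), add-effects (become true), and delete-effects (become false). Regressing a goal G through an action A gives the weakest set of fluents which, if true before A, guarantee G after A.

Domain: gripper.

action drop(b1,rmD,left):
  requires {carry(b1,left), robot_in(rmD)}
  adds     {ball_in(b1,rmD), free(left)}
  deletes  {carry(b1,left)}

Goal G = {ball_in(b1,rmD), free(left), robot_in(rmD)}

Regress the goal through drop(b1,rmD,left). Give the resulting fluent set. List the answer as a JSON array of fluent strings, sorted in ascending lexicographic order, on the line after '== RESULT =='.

Regress:
  G ∩ del = {}  (empty — regression defined)
  G \ add = {ball_in(b1,rmD), free(left), robot_in(rmD)} \ {ball_in(b1,rmD), free(left)} = {robot_in(rmD)}
  ∪ pre   = {robot_in(rmD)} ∪ {carry(b1,left), robot_in(rmD)}
          = {carry(b1,left), robot_in(rmD)}

== RESULT ==
["carry(b1,left)", "robot_in(rmD)"]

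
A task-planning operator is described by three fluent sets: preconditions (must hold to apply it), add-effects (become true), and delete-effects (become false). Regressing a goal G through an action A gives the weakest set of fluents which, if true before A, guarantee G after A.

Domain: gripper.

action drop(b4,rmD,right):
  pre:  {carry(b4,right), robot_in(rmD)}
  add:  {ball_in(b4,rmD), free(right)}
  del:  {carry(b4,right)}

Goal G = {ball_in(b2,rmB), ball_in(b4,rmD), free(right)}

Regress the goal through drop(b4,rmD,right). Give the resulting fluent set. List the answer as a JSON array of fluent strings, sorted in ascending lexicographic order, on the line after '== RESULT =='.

Compute (G \ add) ∪ pre:
  G ∩ del = {}  (empty — regression defined)
  G \ add = {ball_in(b2,rmB), ball_in(b4,rmD), free(right)} \ {ball_in(b4,rmD), free(right)} = {ball_in(b2,rmB)}
  ∪ pre   = {ball_in(b2,rmB)} ∪ {carry(b4,right), robot_in(rmD)}
          = {ball_in(b2,rmB), carry(b4,right), robot_in(rmD)}

== RESULT ==
["ball_in(b2,rmB)", "carry(b4,right)", "robot_in(rmD)"]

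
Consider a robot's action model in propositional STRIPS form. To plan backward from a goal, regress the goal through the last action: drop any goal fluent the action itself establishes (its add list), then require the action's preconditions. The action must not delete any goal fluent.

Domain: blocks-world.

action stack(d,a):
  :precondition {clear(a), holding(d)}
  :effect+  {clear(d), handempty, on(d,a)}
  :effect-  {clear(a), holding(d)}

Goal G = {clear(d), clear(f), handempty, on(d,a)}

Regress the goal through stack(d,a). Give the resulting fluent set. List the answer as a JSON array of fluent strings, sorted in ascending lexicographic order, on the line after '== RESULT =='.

Regress:
  G ∩ del = {}  (empty — regression defined)
  G \ add = {clear(d), clear(f), handempty, on(d,a)} \ {clear(d), handempty, on(d,a)} = {clear(f)}
  ∪ pre   = {clear(f)} ∪ {clear(a), holding(d)}
          = {clear(a), clear(f), holding(d)}

== RESULT ==
["clear(a)", "clear(f)", "holding(d)"]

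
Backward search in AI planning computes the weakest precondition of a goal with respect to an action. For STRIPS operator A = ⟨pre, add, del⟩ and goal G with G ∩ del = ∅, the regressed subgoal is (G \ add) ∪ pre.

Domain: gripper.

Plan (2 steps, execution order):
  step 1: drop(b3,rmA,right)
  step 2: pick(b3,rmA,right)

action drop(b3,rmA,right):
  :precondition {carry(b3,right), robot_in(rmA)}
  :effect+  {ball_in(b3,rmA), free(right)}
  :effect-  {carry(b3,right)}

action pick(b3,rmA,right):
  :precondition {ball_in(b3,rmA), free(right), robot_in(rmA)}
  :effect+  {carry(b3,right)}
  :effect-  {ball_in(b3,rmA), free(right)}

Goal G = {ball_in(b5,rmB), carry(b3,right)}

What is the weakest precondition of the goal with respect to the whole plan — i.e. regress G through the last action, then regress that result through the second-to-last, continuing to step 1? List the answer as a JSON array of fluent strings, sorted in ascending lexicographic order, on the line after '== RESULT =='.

Work backward from the goal:
  through step 2 (pick(b3,rmA,right)): drop {carry(b3,right)}, keep {ball_in(b5,rmB)}, require {ball_in(b3,rmA), free(right), robot_in(rmA)}
    → {ball_in(b3,rmA), ball_in(b5,rmB), free(right), robot_in(rmA)}
  through step 1 (drop(b3,rmA,right)): drop {ball_in(b3,rmA), free(right)}, keep {ball_in(b5,rmB), robot_in(rmA)}, require {carry(b3,right), robot_in(rmA)}
    → {ball_in(b5,rmB), carry(b3,right), robot_in(rmA)}

== RESULT ==
["ball_in(b5,rmB)", "carry(b3,right)", "robot_in(rmA)"]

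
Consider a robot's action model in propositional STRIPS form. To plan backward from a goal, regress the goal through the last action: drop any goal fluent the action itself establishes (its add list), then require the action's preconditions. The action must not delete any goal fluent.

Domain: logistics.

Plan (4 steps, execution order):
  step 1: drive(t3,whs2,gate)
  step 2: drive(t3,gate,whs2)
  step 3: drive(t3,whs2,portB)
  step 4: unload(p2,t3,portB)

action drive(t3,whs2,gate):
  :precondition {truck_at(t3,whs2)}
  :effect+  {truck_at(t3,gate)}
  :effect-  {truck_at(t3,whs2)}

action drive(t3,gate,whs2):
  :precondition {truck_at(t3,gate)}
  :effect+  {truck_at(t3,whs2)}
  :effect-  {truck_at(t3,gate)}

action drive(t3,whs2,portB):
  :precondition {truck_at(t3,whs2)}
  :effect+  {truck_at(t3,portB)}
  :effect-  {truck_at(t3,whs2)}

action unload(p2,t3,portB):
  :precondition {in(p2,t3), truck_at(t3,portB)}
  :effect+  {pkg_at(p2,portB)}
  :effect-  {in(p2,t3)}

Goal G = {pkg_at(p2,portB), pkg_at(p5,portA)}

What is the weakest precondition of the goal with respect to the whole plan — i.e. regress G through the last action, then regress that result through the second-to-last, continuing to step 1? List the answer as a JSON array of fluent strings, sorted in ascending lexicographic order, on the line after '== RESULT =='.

Regress step by step:
  through step 4 (unload(p2,t3,portB)): drop {pkg_at(p2,portB)}, keep {pkg_at(p5,portA)}, require {in(p2,t3), truck_at(t3,portB)}
    → {in(p2,t3), pkg_at(p5,portA), truck_at(t3,portB)}
  through step 3 (drive(t3,whs2,portB)): drop {truck_at(t3,portB)}, keep {in(p2,t3), pkg_at(p5,portA)}, require {truck_at(t3,whs2)}
    → {in(p2,t3), pkg_at(p5,portA), truck_at(t3,whs2)}
  through step 2 (drive(t3,gate,whs2)): drop {truck_at(t3,whs2)}, keep {in(p2,t3), pkg_at(p5,portA)}, require {truck_at(t3,gate)}
    → {in(p2,t3), pkg_at(p5,portA), truck_at(t3,gate)}
  through step 1 (drive(t3,whs2,gate)): drop {truck_at(t3,gate)}, keep {in(p2,t3), pkg_at(p5,portA)}, require {truck_at(t3,whs2)}
    → {in(p2,t3), pkg_at(p5,portA), truck_at(t3,whs2)}

== RESULT ==
["in(p2,t3)", "pkg_at(p5,portA)", "truck_at(t3,whs2)"]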